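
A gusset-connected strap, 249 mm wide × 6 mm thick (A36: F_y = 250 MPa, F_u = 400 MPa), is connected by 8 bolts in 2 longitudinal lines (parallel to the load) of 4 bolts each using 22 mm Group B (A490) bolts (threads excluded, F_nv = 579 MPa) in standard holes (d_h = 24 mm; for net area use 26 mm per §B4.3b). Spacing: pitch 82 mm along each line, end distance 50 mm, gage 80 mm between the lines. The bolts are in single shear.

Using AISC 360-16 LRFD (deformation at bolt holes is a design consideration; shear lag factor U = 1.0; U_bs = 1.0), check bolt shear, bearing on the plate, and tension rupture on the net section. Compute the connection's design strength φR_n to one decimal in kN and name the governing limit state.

354.6 kN (net-section rupture governs)

Bolt shear: A_b = π(22)²/4 = 380.13 mm². φR_n = 0.75 × 579 × 380.13 × 8 × 1 = 1320.6 kN.
Bearing (6 mm plate, F_u = 400 MPa): end bolts L_c = 50 − 24/2 = 38, R_n = min(1.2×38×6×400, 2.4×22×6×400) = 109.44 kN/bolt; interior L_c = 82 − 24 = 58, R_n = 126.72 kN/bolt. φR_n = 0.75 × (2×109.44 + 6×126.72) = 734.4 kN.
Tension rupture (net): A_n = (249 − 2×26)×6 = 1182 mm² (U = 1.0, A_e = A_n). φR_n = 0.75 × 400 × 1182 = 354.6 kN.
Governing: min(1320.6, 734.4, 354.6) = 354.6 kN → net-section rupture.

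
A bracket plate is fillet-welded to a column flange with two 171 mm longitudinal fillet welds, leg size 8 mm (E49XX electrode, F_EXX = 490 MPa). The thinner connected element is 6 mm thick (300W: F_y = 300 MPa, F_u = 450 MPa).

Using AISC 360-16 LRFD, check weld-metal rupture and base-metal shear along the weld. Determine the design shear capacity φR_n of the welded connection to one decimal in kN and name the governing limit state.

Weld metal: throat = 0.707×8 = 5.656 mm, L = 2×171 = 342 mm. φR_n = 0.75 × 0.6 × 490 × 5.656 × 342 = 426.5 kN.
Base metal shear (6 mm plate): yield φR_n = 1.0×0.6×300×6×342 = 369.4 kN; rupture φR_n = 0.75×0.6×450×6×342 = 415.5 kN; take 369.4 kN (yield).
Governing: min(426.5, 369.4) = 369.4 kN → base-metal shear.

369.4 kN (base-metal shear governs)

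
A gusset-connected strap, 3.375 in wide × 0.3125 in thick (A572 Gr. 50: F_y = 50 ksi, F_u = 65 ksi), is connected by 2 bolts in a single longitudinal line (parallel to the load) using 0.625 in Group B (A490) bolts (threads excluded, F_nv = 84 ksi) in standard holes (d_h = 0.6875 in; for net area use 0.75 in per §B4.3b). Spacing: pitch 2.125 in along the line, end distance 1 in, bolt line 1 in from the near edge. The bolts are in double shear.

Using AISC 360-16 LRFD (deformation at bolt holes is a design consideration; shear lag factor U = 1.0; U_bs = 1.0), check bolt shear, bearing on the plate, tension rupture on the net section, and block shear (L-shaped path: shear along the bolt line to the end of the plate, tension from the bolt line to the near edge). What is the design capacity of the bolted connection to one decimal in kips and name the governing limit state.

27.8 kips (block shear governs)

Bolt shear: A_b = π(0.625)²/4 = 0.3068 in². φR_n = 0.75 × 84 × 0.3068 × 2 × 2 = 77.3 kips.
Bearing (0.3125 in plate, F_u = 65 ksi): end bolts L_c = 1 − 0.6875/2 = 0.65625, R_n = min(1.2×0.65625×0.3125×65, 2.4×0.625×0.3125×65) = 15.996 kips/bolt; interior L_c = 2.125 − 0.6875 = 1.4375, R_n = 30.469 kips/bolt. φR_n = 0.75 × (1×15.996 + 1×30.469) = 34.8 kips.
Tension rupture (net): A_n = (3.375 − 1×0.75)×0.3125 = 0.82031 in² (U = 1.0, A_e = A_n). φR_n = 0.75 × 65 × 0.82031 = 40.0 kips.
Block shear: shear path 1×[1+1×2.125] = 1×3.125 in, A_gv = 0.97656, A_nv = 1×(3.125 − 1.5×0.75)×0.3125 = 0.625 in²; tension to near edge: (1 − 0.5×0.75)×0.3125 = 0.19531 in². R_n = min(0.6×65×0.625, 0.6×50×0.97656) + 1.0×65×0.19531 = min(24.375, 29.297) + 12.695 = 37.07 kips. φR_n = 0.75 × 37.07 = 27.8 kips.
Governing: min(77.3, 34.8, 40.0, 27.8) = 27.8 kips → block shear.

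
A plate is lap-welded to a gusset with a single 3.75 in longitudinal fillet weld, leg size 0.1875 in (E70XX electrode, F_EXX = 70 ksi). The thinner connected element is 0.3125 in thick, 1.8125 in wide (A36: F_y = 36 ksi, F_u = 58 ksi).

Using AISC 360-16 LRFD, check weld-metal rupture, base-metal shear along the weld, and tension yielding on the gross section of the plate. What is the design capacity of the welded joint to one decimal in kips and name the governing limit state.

Weld metal: throat = 0.707×0.1875 = 0.13256 in, L = 3.75 in. φR_n = 0.75 × 0.6 × 70 × 0.13256 × 3.75 = 15.7 kips.
Base metal shear (0.3125 in plate): yield φR_n = 1.0×0.6×36×0.3125×3.75 = 25.3 kips; rupture φR_n = 0.75×0.6×58×0.3125×3.75 = 30.6 kips; take 25.3 kips (yield).
Tension yield (gross): A_g = 1.8125×0.3125 = 0.56641 in². φR_n = 0.90 × 36 × 0.56641 = 18.4 kips.
Governing: min(15.7, 25.3, 18.4) = 15.7 kips → weld metal.

15.7 kips (weld metal governs)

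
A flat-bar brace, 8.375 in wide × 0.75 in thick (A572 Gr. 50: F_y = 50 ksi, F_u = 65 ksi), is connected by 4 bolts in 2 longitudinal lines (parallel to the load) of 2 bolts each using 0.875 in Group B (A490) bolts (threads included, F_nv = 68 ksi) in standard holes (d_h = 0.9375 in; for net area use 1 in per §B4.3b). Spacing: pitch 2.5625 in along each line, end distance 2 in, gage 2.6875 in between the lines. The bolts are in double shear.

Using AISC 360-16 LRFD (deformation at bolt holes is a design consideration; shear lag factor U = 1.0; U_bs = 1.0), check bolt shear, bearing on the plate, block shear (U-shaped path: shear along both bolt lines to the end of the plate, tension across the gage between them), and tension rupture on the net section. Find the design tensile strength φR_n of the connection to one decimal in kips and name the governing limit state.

196.1 kips (block shear governs)

Bolt shear: A_b = π(0.875)²/4 = 0.60132 in². φR_n = 0.75 × 68 × 0.60132 × 4 × 2 = 245.3 kips.
Bearing (0.75 in plate, F_u = 65 ksi): end bolts L_c = 2 − 0.9375/2 = 1.53125, R_n = min(1.2×1.53125×0.75×65, 2.4×0.875×0.75×65) = 89.578 kips/bolt; interior L_c = 2.5625 − 0.9375 = 1.625, R_n = 95.063 kips/bolt. φR_n = 0.75 × (2×89.578 + 2×95.063) = 277.0 kips.
Block shear: shear path 2×[2+1×2.5625] = 2×4.5625 in, A_gv = 6.8438, A_nv = 2×(4.5625 − 1.5×1)×0.75 = 4.5938 in²; tension across gage: (2.6875 − 1×1)×0.75 = 1.2656 in². R_n = min(0.6×65×4.5938, 0.6×50×6.8438) + 1.0×65×1.2656 = min(179.16, 205.31) + 82.264 = 261.42 kips. φR_n = 0.75 × 261.42 = 196.1 kips.
Tension rupture (net): A_n = (8.375 − 2×1)×0.75 = 4.7813 in² (U = 1.0, A_e = A_n). φR_n = 0.75 × 65 × 4.7813 = 233.1 kips.
Governing: min(245.3, 277.0, 196.1, 233.1) = 196.1 kips → block shear.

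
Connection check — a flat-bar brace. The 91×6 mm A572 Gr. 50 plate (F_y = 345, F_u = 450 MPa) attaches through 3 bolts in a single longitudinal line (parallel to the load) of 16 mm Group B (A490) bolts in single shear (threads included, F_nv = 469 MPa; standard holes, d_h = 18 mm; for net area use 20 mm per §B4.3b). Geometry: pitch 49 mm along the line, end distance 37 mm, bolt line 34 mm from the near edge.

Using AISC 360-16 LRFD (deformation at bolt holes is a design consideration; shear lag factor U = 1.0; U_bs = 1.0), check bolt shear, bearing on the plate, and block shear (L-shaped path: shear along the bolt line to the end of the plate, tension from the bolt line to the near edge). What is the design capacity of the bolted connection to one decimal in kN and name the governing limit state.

Bolt shear: A_b = π(16)²/4 = 201.06 mm². φR_n = 0.75 × 469 × 201.06 × 3 × 1 = 212.2 kN.
Bearing (6 mm plate, F_u = 450 MPa): end bolts L_c = 37 − 18/2 = 28, R_n = min(1.2×28×6×450, 2.4×16×6×450) = 90.72 kN/bolt; interior L_c = 49 − 18 = 31, R_n = 100.44 kN/bolt. φR_n = 0.75 × (1×90.72 + 2×100.44) = 218.7 kN.
Block shear: shear path 1×[37+2×49] = 1×135 mm, A_gv = 810, A_nv = 1×(135 − 2.5×20)×6 = 510 mm²; tension to near edge: (34 − 0.5×20)×6 = 144 mm². R_n = min(0.6×450×510, 0.6×345×810) + 1.0×450×144 = min(137.7, 167.67) + 64.8 = 202.5 kN. φR_n = 0.75 × 202.5 = 151.9 kN.
Governing: min(212.2, 218.7, 151.9) = 151.9 kN → block shear.

151.9 kN (block shear governs)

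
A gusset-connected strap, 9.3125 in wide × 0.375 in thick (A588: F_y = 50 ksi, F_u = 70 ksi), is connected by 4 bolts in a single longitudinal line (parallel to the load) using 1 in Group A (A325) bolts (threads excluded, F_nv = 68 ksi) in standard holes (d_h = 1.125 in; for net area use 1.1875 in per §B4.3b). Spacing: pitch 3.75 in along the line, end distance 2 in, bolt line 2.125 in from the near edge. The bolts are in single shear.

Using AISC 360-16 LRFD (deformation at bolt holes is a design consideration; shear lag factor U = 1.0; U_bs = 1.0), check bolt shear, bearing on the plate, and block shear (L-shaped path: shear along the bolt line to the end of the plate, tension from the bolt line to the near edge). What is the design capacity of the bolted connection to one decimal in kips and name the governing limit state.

Bolt shear: A_b = π(1)²/4 = 0.7854 in². φR_n = 0.75 × 68 × 0.7854 × 4 × 1 = 160.2 kips.
Bearing (0.375 in plate, F_u = 70 ksi): end bolts L_c = 2 − 1.125/2 = 1.4375, R_n = min(1.2×1.4375×0.375×70, 2.4×1×0.375×70) = 45.281 kips/bolt; interior L_c = 3.75 − 1.125 = 2.625, R_n = 63 kips/bolt. φR_n = 0.75 × (1×45.281 + 3×63) = 175.7 kips.
Block shear: shear path 1×[2+3×3.75] = 1×13.25 in, A_gv = 4.9688, A_nv = 1×(13.25 − 3.5×1.1875)×0.375 = 3.4102 in²; tension to near edge: (2.125 − 0.5×1.1875)×0.375 = 0.57422 in². R_n = min(0.6×70×3.4102, 0.6×50×4.9688) + 1.0×70×0.57422 = min(143.23, 149.06) + 40.195 = 183.43 kips. φR_n = 0.75 × 183.43 = 137.6 kips.
Governing: min(160.2, 175.7, 137.6) = 137.6 kips → block shear.

137.6 kips (block shear governs)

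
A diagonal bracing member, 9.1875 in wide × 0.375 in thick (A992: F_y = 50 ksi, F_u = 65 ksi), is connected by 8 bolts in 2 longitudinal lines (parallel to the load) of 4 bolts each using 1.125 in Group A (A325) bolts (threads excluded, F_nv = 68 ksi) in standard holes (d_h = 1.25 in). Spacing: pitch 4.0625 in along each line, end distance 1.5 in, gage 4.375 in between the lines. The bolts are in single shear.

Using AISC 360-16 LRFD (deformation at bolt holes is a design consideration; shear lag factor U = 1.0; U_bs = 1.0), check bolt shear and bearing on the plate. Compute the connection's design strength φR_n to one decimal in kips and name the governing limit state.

Bolt shear: A_b = π(1.125)²/4 = 0.99402 in². φR_n = 0.75 × 68 × 0.99402 × 8 × 1 = 405.6 kips.
Bearing (0.375 in plate, F_u = 65 ksi): end bolts L_c = 1.5 − 1.25/2 = 0.875, R_n = min(1.2×0.875×0.375×65, 2.4×1.125×0.375×65) = 25.594 kips/bolt; interior L_c = 4.0625 − 1.25 = 2.8125, R_n = 65.813 kips/bolt. φR_n = 0.75 × (2×25.594 + 6×65.813) = 334.5 kips.
Governing: min(405.6, 334.5) = 334.5 kips → bearing.

334.5 kips (bearing governs)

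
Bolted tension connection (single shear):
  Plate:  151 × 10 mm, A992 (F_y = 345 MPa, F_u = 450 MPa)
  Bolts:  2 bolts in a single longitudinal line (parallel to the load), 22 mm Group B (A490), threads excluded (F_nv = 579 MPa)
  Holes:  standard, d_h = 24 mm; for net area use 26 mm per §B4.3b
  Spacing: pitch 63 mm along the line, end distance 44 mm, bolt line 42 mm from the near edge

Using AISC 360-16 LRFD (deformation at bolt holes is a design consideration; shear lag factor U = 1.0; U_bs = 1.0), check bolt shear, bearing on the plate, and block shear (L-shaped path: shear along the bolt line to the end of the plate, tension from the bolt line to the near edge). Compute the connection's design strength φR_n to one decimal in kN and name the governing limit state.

Bolt shear: A_b = π(22)²/4 = 380.13 mm². φR_n = 0.75 × 579 × 380.13 × 2 × 1 = 330.1 kN.
Bearing (10 mm plate, F_u = 450 MPa): end bolts L_c = 44 − 24/2 = 32, R_n = min(1.2×32×10×450, 2.4×22×10×450) = 172.8 kN/bolt; interior L_c = 63 − 24 = 39, R_n = 210.6 kN/bolt. φR_n = 0.75 × (1×172.8 + 1×210.6) = 287.6 kN.
Block shear: shear path 1×[44+1×63] = 1×107 mm, A_gv = 1070, A_nv = 1×(107 − 1.5×26)×10 = 680 mm²; tension to near edge: (42 − 0.5×26)×10 = 290 mm². R_n = min(0.6×450×680, 0.6×345×1070) + 1.0×450×290 = min(183.6, 221.49) + 130.5 = 314.1 kN. φR_n = 0.75 × 314.1 = 235.6 kN.
Governing: min(330.1, 287.6, 235.6) = 235.6 kN → block shear.

235.6 kN (block shear governs)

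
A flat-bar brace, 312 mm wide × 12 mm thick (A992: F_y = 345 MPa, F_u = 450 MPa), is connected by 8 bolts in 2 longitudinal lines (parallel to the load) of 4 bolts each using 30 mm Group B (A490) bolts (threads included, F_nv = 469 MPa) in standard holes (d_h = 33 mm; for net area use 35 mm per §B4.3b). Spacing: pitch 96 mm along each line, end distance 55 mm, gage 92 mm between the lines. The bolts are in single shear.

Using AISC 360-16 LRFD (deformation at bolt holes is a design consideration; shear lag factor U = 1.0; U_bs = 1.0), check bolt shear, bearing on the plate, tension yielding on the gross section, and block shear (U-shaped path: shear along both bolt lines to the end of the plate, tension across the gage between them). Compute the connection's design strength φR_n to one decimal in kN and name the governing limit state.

1162.5 kN (gross-section yield governs)

Bolt shear: A_b = π(30)²/4 = 706.86 mm². φR_n = 0.75 × 469 × 706.86 × 8 × 1 = 1989.1 kN.
Bearing (12 mm plate, F_u = 450 MPa): end bolts L_c = 55 − 33/2 = 38.5, R_n = min(1.2×38.5×12×450, 2.4×30×12×450) = 249.48 kN/bolt; interior L_c = 96 − 33 = 63, R_n = 388.8 kN/bolt. φR_n = 0.75 × (2×249.48 + 6×388.8) = 2123.8 kN.
Tension yield (gross): A_g = 312×12 = 3744 mm². φR_n = 0.90 × 345 × 3744 = 1162.5 kN.
Block shear: shear path 2×[55+3×96] = 2×343 mm, A_gv = 8232, A_nv = 2×(343 − 3.5×35)×12 = 5292 mm²; tension across gage: (92 − 1×35)×12 = 684 mm². R_n = min(0.6×450×5292, 0.6×345×8232) + 1.0×450×684 = min(1428.8, 1704) + 307.8 = 1736.6 kN. φR_n = 0.75 × 1736.6 = 1302.5 kN.
Governing: min(1989.1, 2123.8, 1162.5, 1302.5) = 1162.5 kN → gross-section yield.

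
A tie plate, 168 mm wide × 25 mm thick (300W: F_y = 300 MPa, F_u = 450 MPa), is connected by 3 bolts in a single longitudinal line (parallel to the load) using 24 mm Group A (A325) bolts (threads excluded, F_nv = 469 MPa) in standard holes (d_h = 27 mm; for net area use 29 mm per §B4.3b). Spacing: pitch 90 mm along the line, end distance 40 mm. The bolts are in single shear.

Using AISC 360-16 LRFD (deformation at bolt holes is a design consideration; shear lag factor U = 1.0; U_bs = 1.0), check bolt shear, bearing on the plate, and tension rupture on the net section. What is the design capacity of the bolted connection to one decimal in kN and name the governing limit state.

477.4 kN (bolt shear governs)

Bolt shear: A_b = π(24)²/4 = 452.39 mm². φR_n = 0.75 × 469 × 452.39 × 3 × 1 = 477.4 kN.
Bearing (25 mm plate, F_u = 450 MPa): end bolts L_c = 40 − 27/2 = 26.5, R_n = min(1.2×26.5×25×450, 2.4×24×25×450) = 357.75 kN/bolt; interior L_c = 90 − 27 = 63, R_n = 648 kN/bolt. φR_n = 0.75 × (1×357.75 + 2×648) = 1240.3 kN.
Tension rupture (net): A_n = (168 − 1×29)×25 = 3475 mm² (U = 1.0, A_e = A_n). φR_n = 0.75 × 450 × 3475 = 1172.8 kN.
Governing: min(477.4, 1240.3, 1172.8) = 477.4 kN → bolt shear.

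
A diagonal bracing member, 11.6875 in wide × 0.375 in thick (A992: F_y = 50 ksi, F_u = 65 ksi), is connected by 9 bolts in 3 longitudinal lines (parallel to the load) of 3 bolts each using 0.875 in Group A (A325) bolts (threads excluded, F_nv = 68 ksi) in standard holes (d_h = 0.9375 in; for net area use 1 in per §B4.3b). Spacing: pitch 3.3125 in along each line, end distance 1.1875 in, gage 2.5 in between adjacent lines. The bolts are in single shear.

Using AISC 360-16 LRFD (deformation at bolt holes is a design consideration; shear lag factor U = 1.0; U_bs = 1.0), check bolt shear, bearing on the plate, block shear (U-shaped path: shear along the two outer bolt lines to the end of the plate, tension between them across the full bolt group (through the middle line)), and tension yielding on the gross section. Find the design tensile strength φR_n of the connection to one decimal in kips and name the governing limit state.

171.4 kips (block shear governs)

Bolt shear: A_b = π(0.875)²/4 = 0.60132 in². φR_n = 0.75 × 68 × 0.60132 × 9 × 1 = 276.0 kips.
Bearing (0.375 in plate, F_u = 65 ksi): end bolts L_c = 1.1875 − 0.9375/2 = 0.71875, R_n = min(1.2×0.71875×0.375×65, 2.4×0.875×0.375×65) = 21.023 kips/bolt; interior L_c = 3.3125 − 0.9375 = 2.375, R_n = 51.188 kips/bolt. φR_n = 0.75 × (3×21.023 + 6×51.188) = 277.6 kips.
Block shear: shear path 2×[1.1875+2×3.3125] = 2×7.8125 in, A_gv = 5.8594, A_nv = 2×(7.8125 − 2.5×1)×0.375 = 3.9844 in²; tension across gage: (5 − 2×1)×0.375 = 1.125 in². R_n = min(0.6×65×3.9844, 0.6×50×5.8594) + 1.0×65×1.125 = min(155.39, 175.78) + 73.125 = 228.52 kips. φR_n = 0.75 × 228.52 = 171.4 kips.
Tension yield (gross): A_g = 11.6875×0.375 = 4.3828 in². φR_n = 0.90 × 50 × 4.3828 = 197.2 kips.
Governing: min(276.0, 277.6, 171.4, 197.2) = 171.4 kips → block shear.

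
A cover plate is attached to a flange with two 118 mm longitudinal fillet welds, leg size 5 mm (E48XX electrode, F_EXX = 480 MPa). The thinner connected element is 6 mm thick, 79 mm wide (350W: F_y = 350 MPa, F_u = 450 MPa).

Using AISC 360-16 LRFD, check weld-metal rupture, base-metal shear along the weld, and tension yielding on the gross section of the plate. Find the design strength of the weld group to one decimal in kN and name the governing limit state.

Weld metal: throat = 0.707×5 = 3.535 mm, L = 2×118 = 236 mm. φR_n = 0.75 × 0.6 × 480 × 3.535 × 236 = 180.2 kN.
Base metal shear (6 mm plate): yield φR_n = 1.0×0.6×350×6×236 = 297.4 kN; rupture φR_n = 0.75×0.6×450×6×236 = 286.7 kN; take 286.7 kN (rupture).
Tension yield (gross): A_g = 79×6 = 474 mm². φR_n = 0.90 × 350 × 474 = 149.3 kN.
Governing: min(180.2, 286.7, 149.3) = 149.3 kN → gross-section yield.

149.3 kN (gross-section yield governs)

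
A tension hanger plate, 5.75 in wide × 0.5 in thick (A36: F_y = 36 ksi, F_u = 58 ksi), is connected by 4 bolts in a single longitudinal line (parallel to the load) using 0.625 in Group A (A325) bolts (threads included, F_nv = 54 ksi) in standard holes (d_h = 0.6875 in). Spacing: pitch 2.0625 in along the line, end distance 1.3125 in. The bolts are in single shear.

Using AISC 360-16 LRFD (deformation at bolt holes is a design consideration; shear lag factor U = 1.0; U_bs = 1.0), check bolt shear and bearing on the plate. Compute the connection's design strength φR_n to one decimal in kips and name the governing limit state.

Bolt shear: A_b = π(0.625)²/4 = 0.3068 in². φR_n = 0.75 × 54 × 0.3068 × 4 × 1 = 49.7 kips.
Bearing (0.5 in plate, F_u = 58 ksi): end bolts L_c = 1.3125 − 0.6875/2 = 0.96875, R_n = min(1.2×0.96875×0.5×58, 2.4×0.625×0.5×58) = 33.713 kips/bolt; interior L_c = 2.0625 − 0.6875 = 1.375, R_n = 43.5 kips/bolt. φR_n = 0.75 × (1×33.713 + 3×43.5) = 123.2 kips.
Governing: min(49.7, 123.2) = 49.7 kips → bolt shear.

49.7 kips (bolt shear governs)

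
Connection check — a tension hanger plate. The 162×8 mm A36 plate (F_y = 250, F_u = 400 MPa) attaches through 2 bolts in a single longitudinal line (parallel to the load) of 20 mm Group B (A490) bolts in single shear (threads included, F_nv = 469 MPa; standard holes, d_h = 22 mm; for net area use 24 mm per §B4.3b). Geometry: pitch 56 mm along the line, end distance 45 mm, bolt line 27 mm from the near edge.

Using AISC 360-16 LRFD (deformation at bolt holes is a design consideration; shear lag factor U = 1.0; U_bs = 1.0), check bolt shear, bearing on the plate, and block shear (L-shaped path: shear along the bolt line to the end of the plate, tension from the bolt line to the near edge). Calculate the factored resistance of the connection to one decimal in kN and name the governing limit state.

126.9 kN (block shear governs)

Bolt shear: A_b = π(20)²/4 = 314.16 mm². φR_n = 0.75 × 469 × 314.16 × 2 × 1 = 221.0 kN.
Bearing (8 mm plate, F_u = 400 MPa): end bolts L_c = 45 − 22/2 = 34, R_n = min(1.2×34×8×400, 2.4×20×8×400) = 130.56 kN/bolt; interior L_c = 56 − 22 = 34, R_n = 130.56 kN/bolt. φR_n = 0.75 × (1×130.56 + 1×130.56) = 195.8 kN.
Block shear: shear path 1×[45+1×56] = 1×101 mm, A_gv = 808, A_nv = 1×(101 − 1.5×24)×8 = 520 mm²; tension to near edge: (27 − 0.5×24)×8 = 120 mm². R_n = min(0.6×400×520, 0.6×250×808) + 1.0×400×120 = min(124.8, 121.2) + 48 = 169.2 kN. φR_n = 0.75 × 169.2 = 126.9 kN.
Governing: min(221.0, 195.8, 126.9) = 126.9 kN → block shear.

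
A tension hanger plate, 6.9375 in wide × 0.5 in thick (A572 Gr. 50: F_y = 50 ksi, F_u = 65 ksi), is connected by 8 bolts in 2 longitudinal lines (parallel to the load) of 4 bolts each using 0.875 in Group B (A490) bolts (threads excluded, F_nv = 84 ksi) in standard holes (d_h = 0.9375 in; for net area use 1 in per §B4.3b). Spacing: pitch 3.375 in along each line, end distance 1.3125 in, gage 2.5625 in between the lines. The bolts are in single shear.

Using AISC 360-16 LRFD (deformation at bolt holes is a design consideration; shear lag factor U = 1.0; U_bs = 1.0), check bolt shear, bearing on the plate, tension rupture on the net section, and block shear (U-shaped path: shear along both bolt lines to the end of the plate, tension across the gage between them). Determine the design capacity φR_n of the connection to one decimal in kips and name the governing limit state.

Bolt shear: A_b = π(0.875)²/4 = 0.60132 in². φR_n = 0.75 × 84 × 0.60132 × 8 × 1 = 303.1 kips.
Bearing (0.5 in plate, F_u = 65 ksi): end bolts L_c = 1.3125 − 0.9375/2 = 0.84375, R_n = min(1.2×0.84375×0.5×65, 2.4×0.875×0.5×65) = 32.906 kips/bolt; interior L_c = 3.375 − 0.9375 = 2.4375, R_n = 68.25 kips/bolt. φR_n = 0.75 × (2×32.906 + 6×68.25) = 356.5 kips.
Tension rupture (net): A_n = (6.9375 − 2×1)×0.5 = 2.4688 in² (U = 1.0, A_e = A_n). φR_n = 0.75 × 65 × 2.4688 = 120.4 kips.
Block shear: shear path 2×[1.3125+3×3.375] = 2×11.4375 in, A_gv = 11.438, A_nv = 2×(11.4375 − 3.5×1)×0.5 = 7.9375 in²; tension across gage: (2.5625 − 1×1)×0.5 = 0.78125 in². R_n = min(0.6×65×7.9375, 0.6×50×11.438) + 1.0×65×0.78125 = min(309.56, 343.14) + 50.781 = 360.34 kips. φR_n = 0.75 × 360.34 = 270.3 kips.
Governing: min(303.1, 356.5, 120.4, 270.3) = 120.4 kips → net-section rupture.

120.4 kips (net-section rupture governs)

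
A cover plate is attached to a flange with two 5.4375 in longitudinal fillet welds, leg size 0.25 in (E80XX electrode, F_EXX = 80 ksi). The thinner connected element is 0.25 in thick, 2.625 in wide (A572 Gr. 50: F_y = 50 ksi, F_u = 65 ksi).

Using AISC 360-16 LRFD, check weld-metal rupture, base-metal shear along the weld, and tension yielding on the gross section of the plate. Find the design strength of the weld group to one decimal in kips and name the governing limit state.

Weld metal: throat = 0.707×0.25 = 0.17675 in, L = 2×5.4375 = 10.875 in. φR_n = 0.75 × 0.6 × 80 × 0.17675 × 10.875 = 69.2 kips.
Base metal shear (0.25 in plate): yield φR_n = 1.0×0.6×50×0.25×10.875 = 81.6 kips; rupture φR_n = 0.75×0.6×65×0.25×10.875 = 79.5 kips; take 79.5 kips (rupture).
Tension yield (gross): A_g = 2.625×0.25 = 0.65625 in². φR_n = 0.90 × 50 × 0.65625 = 29.5 kips.
Governing: min(69.2, 79.5, 29.5) = 29.5 kips → gross-section yield.

29.5 kips (gross-section yield governs)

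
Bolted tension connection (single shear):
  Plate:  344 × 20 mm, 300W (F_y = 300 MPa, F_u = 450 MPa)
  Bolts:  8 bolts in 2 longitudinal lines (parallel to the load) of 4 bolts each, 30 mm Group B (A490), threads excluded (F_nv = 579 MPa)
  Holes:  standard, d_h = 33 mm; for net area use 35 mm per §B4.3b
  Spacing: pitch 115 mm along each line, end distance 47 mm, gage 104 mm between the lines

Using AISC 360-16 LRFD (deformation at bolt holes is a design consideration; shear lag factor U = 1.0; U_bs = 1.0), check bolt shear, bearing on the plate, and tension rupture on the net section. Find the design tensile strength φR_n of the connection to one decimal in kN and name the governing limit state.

Bolt shear: A_b = π(30)²/4 = 706.86 mm². φR_n = 0.75 × 579 × 706.86 × 8 × 1 = 2455.6 kN.
Bearing (20 mm plate, F_u = 450 MPa): end bolts L_c = 47 − 33/2 = 30.5, R_n = min(1.2×30.5×20×450, 2.4×30×20×450) = 329.4 kN/bolt; interior L_c = 115 − 33 = 82, R_n = 648 kN/bolt. φR_n = 0.75 × (2×329.4 + 6×648) = 3410.1 kN.
Tension rupture (net): A_n = (344 − 2×35)×20 = 5480 mm² (U = 1.0, A_e = A_n). φR_n = 0.75 × 450 × 5480 = 1849.5 kN.
Governing: min(2455.6, 3410.1, 1849.5) = 1849.5 kN → net-section rupture.

1849.5 kN (net-section rupture governs)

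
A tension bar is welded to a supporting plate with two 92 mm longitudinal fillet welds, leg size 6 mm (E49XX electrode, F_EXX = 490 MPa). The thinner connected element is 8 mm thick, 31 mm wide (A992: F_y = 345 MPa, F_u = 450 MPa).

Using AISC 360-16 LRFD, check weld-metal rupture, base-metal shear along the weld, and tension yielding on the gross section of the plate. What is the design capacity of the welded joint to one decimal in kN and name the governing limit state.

Weld metal: throat = 0.707×6 = 4.242 mm, L = 2×92 = 184 mm. φR_n = 0.75 × 0.6 × 490 × 4.242 × 184 = 172.1 kN.
Base metal shear (8 mm plate): yield φR_n = 1.0×0.6×345×8×184 = 304.7 kN; rupture φR_n = 0.75×0.6×450×8×184 = 298.1 kN; take 298.1 kN (rupture).
Tension yield (gross): A_g = 31×8 = 248 mm². φR_n = 0.90 × 345 × 248 = 77.0 kN.
Governing: min(172.1, 298.1, 77.0) = 77.0 kN → gross-section yield.

77.0 kN (gross-section yield governs)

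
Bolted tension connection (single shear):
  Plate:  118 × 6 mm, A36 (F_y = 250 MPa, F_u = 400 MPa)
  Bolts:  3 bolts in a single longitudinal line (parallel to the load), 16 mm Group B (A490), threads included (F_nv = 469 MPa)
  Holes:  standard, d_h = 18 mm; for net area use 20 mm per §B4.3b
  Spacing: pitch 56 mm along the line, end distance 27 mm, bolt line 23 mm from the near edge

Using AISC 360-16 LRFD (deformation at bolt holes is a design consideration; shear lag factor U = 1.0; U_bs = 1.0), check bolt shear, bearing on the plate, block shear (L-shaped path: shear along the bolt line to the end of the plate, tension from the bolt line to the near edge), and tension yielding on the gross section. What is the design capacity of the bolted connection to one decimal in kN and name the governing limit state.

Bolt shear: A_b = π(16)²/4 = 201.06 mm². φR_n = 0.75 × 469 × 201.06 × 3 × 1 = 212.2 kN.
Bearing (6 mm plate, F_u = 400 MPa): end bolts L_c = 27 − 18/2 = 18, R_n = min(1.2×18×6×400, 2.4×16×6×400) = 51.84 kN/bolt; interior L_c = 56 − 18 = 38, R_n = 92.16 kN/bolt. φR_n = 0.75 × (1×51.84 + 2×92.16) = 177.1 kN.
Block shear: shear path 1×[27+2×56] = 1×139 mm, A_gv = 834, A_nv = 1×(139 − 2.5×20)×6 = 534 mm²; tension to near edge: (23 − 0.5×20)×6 = 78 mm². R_n = min(0.6×400×534, 0.6×250×834) + 1.0×400×78 = min(128.16, 125.1) + 31.2 = 156.3 kN. φR_n = 0.75 × 156.3 = 117.2 kN.
Tension yield (gross): A_g = 118×6 = 708 mm². φR_n = 0.90 × 250 × 708 = 159.3 kN.
Governing: min(212.2, 177.1, 117.2, 159.3) = 117.2 kN → block shear.

117.2 kN (block shear governs)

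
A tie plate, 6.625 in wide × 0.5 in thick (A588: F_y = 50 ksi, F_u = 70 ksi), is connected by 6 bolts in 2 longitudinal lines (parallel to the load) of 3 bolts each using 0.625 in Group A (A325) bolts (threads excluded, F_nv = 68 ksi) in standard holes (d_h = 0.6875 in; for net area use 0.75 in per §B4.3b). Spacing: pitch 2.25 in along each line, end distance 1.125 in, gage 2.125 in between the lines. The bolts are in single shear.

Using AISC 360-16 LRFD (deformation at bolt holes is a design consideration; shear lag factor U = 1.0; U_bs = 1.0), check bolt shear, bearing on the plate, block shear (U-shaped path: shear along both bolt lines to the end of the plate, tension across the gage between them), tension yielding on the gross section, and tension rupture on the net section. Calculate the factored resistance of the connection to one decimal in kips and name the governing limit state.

93.9 kips (bolt shear governs)

Bolt shear: A_b = π(0.625)²/4 = 0.3068 in². φR_n = 0.75 × 68 × 0.3068 × 6 × 1 = 93.9 kips.
Bearing (0.5 in plate, F_u = 70 ksi): end bolts L_c = 1.125 − 0.6875/2 = 0.78125, R_n = min(1.2×0.78125×0.5×70, 2.4×0.625×0.5×70) = 32.813 kips/bolt; interior L_c = 2.25 − 0.6875 = 1.5625, R_n = 52.5 kips/bolt. φR_n = 0.75 × (2×32.813 + 4×52.5) = 206.7 kips.
Block shear: shear path 2×[1.125+2×2.25] = 2×5.625 in, A_gv = 5.625, A_nv = 2×(5.625 − 2.5×0.75)×0.5 = 3.75 in²; tension across gage: (2.125 − 1×0.75)×0.5 = 0.6875 in². R_n = min(0.6×70×3.75, 0.6×50×5.625) + 1.0×70×0.6875 = min(157.5, 168.75) + 48.125 = 205.63 kips. φR_n = 0.75 × 205.63 = 154.2 kips.
Tension yield (gross): A_g = 6.625×0.5 = 3.3125 in². φR_n = 0.90 × 50 × 3.3125 = 149.1 kips.
Tension rupture (net): A_n = (6.625 − 2×0.75)×0.5 = 2.5625 in² (U = 1.0, A_e = A_n). φR_n = 0.75 × 70 × 2.5625 = 134.5 kips.
Governing: min(93.9, 206.7, 154.2, 149.1, 134.5) = 93.9 kips → bolt shear.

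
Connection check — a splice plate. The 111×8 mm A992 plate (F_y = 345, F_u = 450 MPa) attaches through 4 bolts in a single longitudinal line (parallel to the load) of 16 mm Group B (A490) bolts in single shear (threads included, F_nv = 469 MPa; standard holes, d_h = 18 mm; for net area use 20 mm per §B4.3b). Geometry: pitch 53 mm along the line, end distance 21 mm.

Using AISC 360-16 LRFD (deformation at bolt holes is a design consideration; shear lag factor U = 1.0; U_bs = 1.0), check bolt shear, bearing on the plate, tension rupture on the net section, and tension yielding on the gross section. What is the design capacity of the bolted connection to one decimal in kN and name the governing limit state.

Bolt shear: A_b = π(16)²/4 = 201.06 mm². φR_n = 0.75 × 469 × 201.06 × 4 × 1 = 282.9 kN.
Bearing (8 mm plate, F_u = 450 MPa): end bolts L_c = 21 − 18/2 = 12, R_n = min(1.2×12×8×450, 2.4×16×8×450) = 51.84 kN/bolt; interior L_c = 53 − 18 = 35, R_n = 138.24 kN/bolt. φR_n = 0.75 × (1×51.84 + 3×138.24) = 349.9 kN.
Tension rupture (net): A_n = (111 − 1×20)×8 = 728 mm² (U = 1.0, A_e = A_n). φR_n = 0.75 × 450 × 728 = 245.7 kN.
Tension yield (gross): A_g = 111×8 = 888 mm². φR_n = 0.90 × 345 × 888 = 275.7 kN.
Governing: min(282.9, 349.9, 245.7, 275.7) = 245.7 kN → net-section rupture.

245.7 kN (net-section rupture governs)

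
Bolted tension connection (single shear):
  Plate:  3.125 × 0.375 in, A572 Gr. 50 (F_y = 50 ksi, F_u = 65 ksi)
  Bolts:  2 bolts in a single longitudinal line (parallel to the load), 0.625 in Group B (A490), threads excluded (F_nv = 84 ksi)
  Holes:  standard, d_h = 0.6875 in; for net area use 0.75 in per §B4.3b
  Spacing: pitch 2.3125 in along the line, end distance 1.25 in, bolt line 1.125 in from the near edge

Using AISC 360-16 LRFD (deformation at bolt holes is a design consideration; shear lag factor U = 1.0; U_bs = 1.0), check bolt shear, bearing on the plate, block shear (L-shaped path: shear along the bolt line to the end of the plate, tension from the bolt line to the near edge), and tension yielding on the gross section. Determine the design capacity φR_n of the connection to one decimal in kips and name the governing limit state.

38.7 kips (bolt shear governs)

Bolt shear: A_b = π(0.625)²/4 = 0.3068 in². φR_n = 0.75 × 84 × 0.3068 × 2 × 1 = 38.7 kips.
Bearing (0.375 in plate, F_u = 65 ksi): end bolts L_c = 1.25 − 0.6875/2 = 0.90625, R_n = min(1.2×0.90625×0.375×65, 2.4×0.625×0.375×65) = 26.508 kips/bolt; interior L_c = 2.3125 − 0.6875 = 1.625, R_n = 36.563 kips/bolt. φR_n = 0.75 × (1×26.508 + 1×36.563) = 47.3 kips.
Block shear: shear path 1×[1.25+1×2.3125] = 1×3.5625 in, A_gv = 1.3359, A_nv = 1×(3.5625 − 1.5×0.75)×0.375 = 0.91406 in²; tension to near edge: (1.125 − 0.5×0.75)×0.375 = 0.28125 in². R_n = min(0.6×65×0.91406, 0.6×50×1.3359) + 1.0×65×0.28125 = min(35.648, 40.077) + 18.281 = 53.929 kips. φR_n = 0.75 × 53.929 = 40.4 kips.
Tension yield (gross): A_g = 3.125×0.375 = 1.1719 in². φR_n = 0.90 × 50 × 1.1719 = 52.7 kips.
Governing: min(38.7, 47.3, 40.4, 52.7) = 38.7 kips → bolt shear.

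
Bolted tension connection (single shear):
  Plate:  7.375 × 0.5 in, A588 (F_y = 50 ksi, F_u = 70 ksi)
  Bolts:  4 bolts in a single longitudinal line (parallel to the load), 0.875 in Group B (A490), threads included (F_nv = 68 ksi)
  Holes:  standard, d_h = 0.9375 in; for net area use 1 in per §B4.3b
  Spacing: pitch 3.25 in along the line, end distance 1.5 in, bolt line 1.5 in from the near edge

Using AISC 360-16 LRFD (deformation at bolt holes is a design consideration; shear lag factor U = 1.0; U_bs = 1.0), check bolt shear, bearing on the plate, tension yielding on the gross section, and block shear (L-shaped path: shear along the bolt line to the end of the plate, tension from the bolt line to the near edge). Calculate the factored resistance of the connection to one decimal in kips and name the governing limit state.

122.7 kips (bolt shear governs)

Bolt shear: A_b = π(0.875)²/4 = 0.60132 in². φR_n = 0.75 × 68 × 0.60132 × 4 × 1 = 122.7 kips.
Bearing (0.5 in plate, F_u = 70 ksi): end bolts L_c = 1.5 − 0.9375/2 = 1.03125, R_n = min(1.2×1.03125×0.5×70, 2.4×0.875×0.5×70) = 43.313 kips/bolt; interior L_c = 3.25 − 0.9375 = 2.3125, R_n = 73.5 kips/bolt. φR_n = 0.75 × (1×43.313 + 3×73.5) = 197.9 kips.
Tension yield (gross): A_g = 7.375×0.5 = 3.6875 in². φR_n = 0.90 × 50 × 3.6875 = 165.9 kips.
Block shear: shear path 1×[1.5+3×3.25] = 1×11.25 in, A_gv = 5.625, A_nv = 1×(11.25 − 3.5×1)×0.5 = 3.875 in²; tension to near edge: (1.5 − 0.5×1)×0.5 = 0.5 in². R_n = min(0.6×70×3.875, 0.6×50×5.625) + 1.0×70×0.5 = min(162.75, 168.75) + 35 = 197.75 kips. φR_n = 0.75 × 197.75 = 148.3 kips.
Governing: min(122.7, 197.9, 165.9, 148.3) = 122.7 kips → bolt shear.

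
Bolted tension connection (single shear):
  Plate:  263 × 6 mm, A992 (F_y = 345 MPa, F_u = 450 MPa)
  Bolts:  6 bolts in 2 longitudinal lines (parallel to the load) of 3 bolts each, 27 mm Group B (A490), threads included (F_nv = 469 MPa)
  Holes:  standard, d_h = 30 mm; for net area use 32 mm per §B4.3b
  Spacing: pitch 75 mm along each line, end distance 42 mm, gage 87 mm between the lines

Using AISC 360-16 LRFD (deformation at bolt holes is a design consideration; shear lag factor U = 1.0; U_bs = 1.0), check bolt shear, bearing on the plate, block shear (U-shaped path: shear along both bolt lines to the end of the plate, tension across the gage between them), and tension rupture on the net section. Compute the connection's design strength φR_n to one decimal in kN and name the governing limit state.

Bolt shear: A_b = π(27)²/4 = 572.56 mm². φR_n = 0.75 × 469 × 572.56 × 6 × 1 = 1208.4 kN.
Bearing (6 mm plate, F_u = 450 MPa): end bolts L_c = 42 − 30/2 = 27, R_n = min(1.2×27×6×450, 2.4×27×6×450) = 87.48 kN/bolt; interior L_c = 75 − 30 = 45, R_n = 145.8 kN/bolt. φR_n = 0.75 × (2×87.48 + 4×145.8) = 568.6 kN.
Block shear: shear path 2×[42+2×75] = 2×192 mm, A_gv = 2304, A_nv = 2×(192 − 2.5×32)×6 = 1344 mm²; tension across gage: (87 − 1×32)×6 = 330 mm². R_n = min(0.6×450×1344, 0.6×345×2304) + 1.0×450×330 = min(362.88, 476.93) + 148.5 = 511.38 kN. φR_n = 0.75 × 511.38 = 383.5 kN.
Tension rupture (net): A_n = (263 − 2×32)×6 = 1194 mm² (U = 1.0, A_e = A_n). φR_n = 0.75 × 450 × 1194 = 403.0 kN.
Governing: min(1208.4, 568.6, 383.5, 403.0) = 383.5 kN → block shear.

383.5 kN (block shear governs)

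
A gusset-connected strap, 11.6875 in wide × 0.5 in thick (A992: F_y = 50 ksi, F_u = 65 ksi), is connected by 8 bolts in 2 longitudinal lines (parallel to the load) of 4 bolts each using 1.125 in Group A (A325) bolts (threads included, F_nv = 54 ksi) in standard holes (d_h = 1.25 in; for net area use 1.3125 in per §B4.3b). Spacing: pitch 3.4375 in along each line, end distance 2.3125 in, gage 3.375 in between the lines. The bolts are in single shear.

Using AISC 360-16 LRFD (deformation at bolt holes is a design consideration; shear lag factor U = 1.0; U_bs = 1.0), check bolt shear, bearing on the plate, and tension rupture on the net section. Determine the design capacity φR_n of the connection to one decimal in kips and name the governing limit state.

220.9 kips (net-section rupture governs)

Bolt shear: A_b = π(1.125)²/4 = 0.99402 in². φR_n = 0.75 × 54 × 0.99402 × 8 × 1 = 322.1 kips.
Bearing (0.5 in plate, F_u = 65 ksi): end bolts L_c = 2.3125 − 1.25/2 = 1.6875, R_n = min(1.2×1.6875×0.5×65, 2.4×1.125×0.5×65) = 65.813 kips/bolt; interior L_c = 3.4375 − 1.25 = 2.1875, R_n = 85.313 kips/bolt. φR_n = 0.75 × (2×65.813 + 6×85.313) = 482.6 kips.
Tension rupture (net): A_n = (11.6875 − 2×1.3125)×0.5 = 4.5313 in² (U = 1.0, A_e = A_n). φR_n = 0.75 × 65 × 4.5313 = 220.9 kips.
Governing: min(322.1, 482.6, 220.9) = 220.9 kips → net-section rupture.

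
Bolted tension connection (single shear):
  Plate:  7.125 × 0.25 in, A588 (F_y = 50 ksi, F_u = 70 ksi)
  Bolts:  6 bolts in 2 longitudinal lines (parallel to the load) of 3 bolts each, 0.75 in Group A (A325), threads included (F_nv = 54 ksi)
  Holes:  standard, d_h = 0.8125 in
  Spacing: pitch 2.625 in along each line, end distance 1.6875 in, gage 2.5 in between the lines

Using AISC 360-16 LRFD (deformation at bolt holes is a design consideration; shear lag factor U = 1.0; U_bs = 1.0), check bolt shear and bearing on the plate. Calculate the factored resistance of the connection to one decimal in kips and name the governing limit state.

Bolt shear: A_b = π(0.75)²/4 = 0.44179 in². φR_n = 0.75 × 54 × 0.44179 × 6 × 1 = 107.4 kips.
Bearing (0.25 in plate, F_u = 70 ksi): end bolts L_c = 1.6875 − 0.8125/2 = 1.28125, R_n = min(1.2×1.28125×0.25×70, 2.4×0.75×0.25×70) = 26.906 kips/bolt; interior L_c = 2.625 − 0.8125 = 1.8125, R_n = 31.5 kips/bolt. φR_n = 0.75 × (2×26.906 + 4×31.5) = 134.9 kips.
Governing: min(107.4, 134.9) = 107.4 kips → bolt shear.

107.4 kips (bolt shear governs)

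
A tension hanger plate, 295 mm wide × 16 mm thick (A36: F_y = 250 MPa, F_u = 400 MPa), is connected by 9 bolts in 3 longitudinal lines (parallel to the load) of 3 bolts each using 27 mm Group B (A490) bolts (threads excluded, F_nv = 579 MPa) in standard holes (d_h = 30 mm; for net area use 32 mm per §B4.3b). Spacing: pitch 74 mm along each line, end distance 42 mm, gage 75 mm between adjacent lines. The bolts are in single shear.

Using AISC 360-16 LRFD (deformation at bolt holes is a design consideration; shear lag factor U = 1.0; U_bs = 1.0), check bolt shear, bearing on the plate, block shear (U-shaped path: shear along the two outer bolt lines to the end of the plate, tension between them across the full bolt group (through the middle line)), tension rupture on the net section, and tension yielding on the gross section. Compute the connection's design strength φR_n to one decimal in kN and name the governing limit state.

955.2 kN (net-section rupture governs)

Bolt shear: A_b = π(27)²/4 = 572.56 mm². φR_n = 0.75 × 579 × 572.56 × 9 × 1 = 2237.7 kN.
Bearing (16 mm plate, F_u = 400 MPa): end bolts L_c = 42 − 30/2 = 27, R_n = min(1.2×27×16×400, 2.4×27×16×400) = 207.36 kN/bolt; interior L_c = 74 − 30 = 44, R_n = 337.92 kN/bolt. φR_n = 0.75 × (3×207.36 + 6×337.92) = 1987.2 kN.
Block shear: shear path 2×[42+2×74] = 2×190 mm, A_gv = 6080, A_nv = 2×(190 − 2.5×32)×16 = 3520 mm²; tension across gage: (150 − 2×32)×16 = 1376 mm². R_n = min(0.6×400×3520, 0.6×250×6080) + 1.0×400×1376 = min(844.8, 912) + 550.4 = 1395.2 kN. φR_n = 0.75 × 1395.2 = 1046.4 kN.
Tension rupture (net): A_n = (295 − 3×32)×16 = 3184 mm² (U = 1.0, A_e = A_n). φR_n = 0.75 × 400 × 3184 = 955.2 kN.
Tension yield (gross): A_g = 295×16 = 4720 mm². φR_n = 0.90 × 250 × 4720 = 1062.0 kN.
Governing: min(2237.7, 1987.2, 1046.4, 955.2, 1062.0) = 955.2 kN → net-section rupture.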